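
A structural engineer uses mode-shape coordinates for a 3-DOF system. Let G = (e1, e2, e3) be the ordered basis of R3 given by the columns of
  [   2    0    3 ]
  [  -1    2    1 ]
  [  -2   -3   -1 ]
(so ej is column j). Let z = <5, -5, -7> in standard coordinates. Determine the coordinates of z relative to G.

Write z = c_1 e1 + ... + c_3 e3 and solve for the c_i.
Solving this 3x3 system gives c = (4, 0, -1).
Check: 4e1 + 0·e2 - e3 = <5, -5, -7>.

<4, 0, -1>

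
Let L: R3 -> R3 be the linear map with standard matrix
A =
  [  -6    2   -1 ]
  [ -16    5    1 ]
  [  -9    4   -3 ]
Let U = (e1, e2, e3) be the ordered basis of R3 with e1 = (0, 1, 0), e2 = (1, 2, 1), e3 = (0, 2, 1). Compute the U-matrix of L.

[[-3, 3, 1], [2, -3, 3], [2, -1, 2]]

With P the matrix whose columns are e1, ..., e3, [L]_U = P^(-1) A P.
Column by column: L(e1) = A e1 = (2, 5, 4); its U-coordinates (-3, 2, 2) give column 1.
Continuing for each basis vector yields [L]_U = [[-3, 3, 1], [2, -3, 3], [2, -1, 2]].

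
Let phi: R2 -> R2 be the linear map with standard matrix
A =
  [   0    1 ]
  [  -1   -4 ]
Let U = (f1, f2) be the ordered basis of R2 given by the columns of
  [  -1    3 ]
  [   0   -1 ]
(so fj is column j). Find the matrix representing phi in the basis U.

[[-3, -2], [-1, -1]]

The j-th column of [phi]_U is [phi(fj)]_U.
phi(f1) = A f1 = [0, 1] = -3f1 - f2, so column 1 is [-3, -1].
Repeating for f2 and assembling the columns gives [[-3, -2], [-1, -1]].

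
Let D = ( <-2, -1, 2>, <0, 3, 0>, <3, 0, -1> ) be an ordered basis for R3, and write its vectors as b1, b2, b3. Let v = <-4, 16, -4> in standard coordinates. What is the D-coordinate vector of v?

Write v = c_1 b1 + ... + c_3 b3 and solve for the c_i.
Gaussian elimination on [M | v] yields c = (-4, 4, -4).
Check: -4b1 + 4b2 - 4b3 = <-4, 16, -4>.

<-4, 4, -4>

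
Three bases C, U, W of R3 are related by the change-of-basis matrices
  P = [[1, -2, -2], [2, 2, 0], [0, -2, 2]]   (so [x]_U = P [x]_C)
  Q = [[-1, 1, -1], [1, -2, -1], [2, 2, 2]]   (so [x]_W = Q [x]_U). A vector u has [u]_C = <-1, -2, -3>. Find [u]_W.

<-13, 23, 2>

First [u]_U = P [u]_C = <9, -6, -2>.
Then [u]_W = Q [u]_U = <-13, 23, 2>.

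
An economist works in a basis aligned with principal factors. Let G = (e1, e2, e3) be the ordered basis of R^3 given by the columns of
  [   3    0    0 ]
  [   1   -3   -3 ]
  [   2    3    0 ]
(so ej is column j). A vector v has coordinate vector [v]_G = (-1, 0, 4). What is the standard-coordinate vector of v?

v = M [v]_G, where M has columns e1, ..., e3.
Carrying out the matrix-vector product, v = (-3, -13, -2).

(-3, -13, -2)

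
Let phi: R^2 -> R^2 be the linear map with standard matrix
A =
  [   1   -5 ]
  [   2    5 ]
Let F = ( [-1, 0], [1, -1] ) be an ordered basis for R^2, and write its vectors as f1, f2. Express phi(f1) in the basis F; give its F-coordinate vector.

Column 1 of [phi]_F is the F-coordinate vector of phi(f1).
In standard coordinates phi(f1) = A f1 = [-1, -2].
Converting to F: [-1, -2] = 3f1 + 2f2, so the coordinate vector is [3, 2].

[3, 2]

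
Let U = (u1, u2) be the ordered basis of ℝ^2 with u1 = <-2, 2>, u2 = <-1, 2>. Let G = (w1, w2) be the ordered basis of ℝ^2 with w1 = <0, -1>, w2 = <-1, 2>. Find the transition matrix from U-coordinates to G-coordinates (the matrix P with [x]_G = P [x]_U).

Let M have columns uj and N have columns wj. Then for every x, N [x]_G = x = M [x]_U, so P = N^(-1) M.
Since det N = -1, N^(-1) has integer entries; multiplying gives P = [[2, 0], [2, 1]].

[[2, 0], [2, 1]]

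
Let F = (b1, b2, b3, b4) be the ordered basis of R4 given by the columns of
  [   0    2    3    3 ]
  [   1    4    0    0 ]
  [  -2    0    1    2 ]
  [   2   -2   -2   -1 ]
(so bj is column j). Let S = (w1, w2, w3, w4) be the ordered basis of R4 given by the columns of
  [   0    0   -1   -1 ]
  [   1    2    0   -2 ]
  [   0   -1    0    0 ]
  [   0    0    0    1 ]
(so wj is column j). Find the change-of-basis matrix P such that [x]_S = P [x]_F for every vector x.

Take x = bj: its F-coordinates are the j-th standard unit vector, so P e_j — column j of P — equals [bj]_S.
b1 = w1 + 2w2 - 2w3 + 2w4, giving column 1 = (1, 2, -2, 2); repeating for each j gives P = [[1, 0, -2, 2], [2, 0, -1, -2], [-2, 0, -1, -2], [2, -2, -2, -1]].

[[1, 0, -2, 2], [2, 0, -1, -2], [-2, 0, -1, -2], [2, -2, -2, -1]]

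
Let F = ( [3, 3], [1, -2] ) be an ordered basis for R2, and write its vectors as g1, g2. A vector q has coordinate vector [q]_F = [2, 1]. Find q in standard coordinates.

q = M [q]_F, where M has columns g1, g2.
Carrying out the matrix-vector product, q = [7, 4].

[7, 4]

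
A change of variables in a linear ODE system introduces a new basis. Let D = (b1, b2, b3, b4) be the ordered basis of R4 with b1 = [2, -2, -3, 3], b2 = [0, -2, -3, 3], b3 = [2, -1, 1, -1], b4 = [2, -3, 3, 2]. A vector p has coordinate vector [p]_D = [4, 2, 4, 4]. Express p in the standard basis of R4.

[24, -28, -2, 22]

By definition p = 4b1 + 2b2 + 4b3 + 4b4.
Summing componentwise gives [24, -28, -2, 22].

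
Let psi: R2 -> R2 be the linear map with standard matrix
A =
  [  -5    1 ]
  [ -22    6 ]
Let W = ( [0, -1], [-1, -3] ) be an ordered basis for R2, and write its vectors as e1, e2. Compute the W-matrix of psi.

[[3, 2], [1, -2]]

Let P have columns e1, e2. Then [psi]_W = P^(-1) A P.
Here det P = -1, so P^(-1) is integer; computing A P first and then P^(-1)(A P) gives [[3, 2], [1, -2]].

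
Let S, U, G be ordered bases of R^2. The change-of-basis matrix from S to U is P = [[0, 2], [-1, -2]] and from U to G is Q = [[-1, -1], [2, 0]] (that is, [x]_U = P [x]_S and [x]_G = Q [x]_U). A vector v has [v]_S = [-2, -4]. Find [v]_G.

[-2, -16]

Composing the changes, [v]_G = Q P [v]_S.
Q P = [[1, 0], [0, 4]]; applying this to [-2, -4] gives [-2, -16].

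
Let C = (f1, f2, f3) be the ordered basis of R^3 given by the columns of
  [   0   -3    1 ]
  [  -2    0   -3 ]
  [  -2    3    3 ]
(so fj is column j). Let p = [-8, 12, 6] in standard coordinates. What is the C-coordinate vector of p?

[-3, 2, -2]

Write p = c_1 f1 + ... + c_3 f3 and solve for the c_i.
Solving this 3x3 system gives c = (-3, 2, -2).
Check: -3f1 + 2f2 - 2f3 = [-8, 12, 6].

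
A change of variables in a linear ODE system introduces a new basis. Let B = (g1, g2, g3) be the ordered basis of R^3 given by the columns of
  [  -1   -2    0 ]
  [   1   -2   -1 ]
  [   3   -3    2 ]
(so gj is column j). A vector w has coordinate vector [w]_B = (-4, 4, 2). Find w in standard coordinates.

By definition w = -4g1 + 4g2 + 2g3.
Summing componentwise gives (-4, -14, -20).

(-4, -14, -20)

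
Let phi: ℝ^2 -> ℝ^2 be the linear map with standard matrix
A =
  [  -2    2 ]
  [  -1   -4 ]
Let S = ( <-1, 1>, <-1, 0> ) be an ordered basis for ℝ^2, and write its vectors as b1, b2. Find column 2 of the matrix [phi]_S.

<1, -3>

Column 2 of [phi]_S is the S-coordinate vector of phi(b2).
In standard coordinates phi(b2) = A b2 = <2, 1>.
Converting to S: <2, 1> = b1 - 3b2, so the coordinate vector is <1, -3>.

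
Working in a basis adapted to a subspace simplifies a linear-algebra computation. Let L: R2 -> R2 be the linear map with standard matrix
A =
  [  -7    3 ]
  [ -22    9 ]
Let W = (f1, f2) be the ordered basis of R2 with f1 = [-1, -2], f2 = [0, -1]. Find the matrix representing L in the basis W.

Let P have columns f1, f2. Then [L]_W = P^(-1) A P.
Here det P = 1, so P^(-1) is integer; computing A P first and then P^(-1)(A P) gives [[-1, 3], [-2, 3]].

[[-1, 3], [-2, 3]]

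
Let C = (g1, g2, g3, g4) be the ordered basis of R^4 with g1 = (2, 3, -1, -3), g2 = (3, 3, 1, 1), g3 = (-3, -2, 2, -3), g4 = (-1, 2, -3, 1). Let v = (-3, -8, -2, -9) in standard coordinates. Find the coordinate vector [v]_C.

We seek scalars with c_1 g1 + ... + c_4 g4 = v; equivalently solve M c = v where the columns of M are g1, ..., g4.
Solving this 4x4 system gives c = (2, -4, -1, -2).
Check: 2g1 - 4g2 - g3 - 2g4 = (-3, -8, -2, -9).

(2, -4, -1, -2)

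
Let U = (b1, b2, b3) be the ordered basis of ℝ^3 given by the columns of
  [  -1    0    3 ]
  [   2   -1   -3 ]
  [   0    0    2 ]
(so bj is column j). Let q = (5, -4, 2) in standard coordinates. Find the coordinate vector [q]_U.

[q]_U is the unique c with M c = q, where M has columns b1, ..., b3.
Gaussian elimination on [M | q] yields c = (-2, -3, 1).
Check: -2b1 - 3b2 + b3 = (5, -4, 2).

(-2, -3, 1)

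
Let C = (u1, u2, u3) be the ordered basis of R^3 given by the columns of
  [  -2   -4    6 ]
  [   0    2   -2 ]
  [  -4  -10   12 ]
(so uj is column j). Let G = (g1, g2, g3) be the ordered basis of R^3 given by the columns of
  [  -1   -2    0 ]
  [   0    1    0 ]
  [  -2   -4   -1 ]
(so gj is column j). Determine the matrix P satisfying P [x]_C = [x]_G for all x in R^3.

Take x = uj: its C-coordinates are the j-th standard unit vector, so P e_j — column j of P — equals [uj]_G.
u1 = 2g1 + 0·g2 + 0·g3, giving column 1 = (2, 0, 0); repeating for each j gives P = [[2, 0, -2], [0, 2, -2], [0, 2, 0]].

[[2, 0, -2], [0, 2, -2], [0, 2, 0]]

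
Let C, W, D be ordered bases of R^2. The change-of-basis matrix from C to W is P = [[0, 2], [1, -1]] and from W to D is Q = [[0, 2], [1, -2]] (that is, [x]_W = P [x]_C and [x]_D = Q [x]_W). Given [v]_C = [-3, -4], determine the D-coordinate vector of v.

Apply P to get W-coordinates [-8, 1], then Q to get D-coordinates.
The result is [v]_D = [2, -10].

[2, -10]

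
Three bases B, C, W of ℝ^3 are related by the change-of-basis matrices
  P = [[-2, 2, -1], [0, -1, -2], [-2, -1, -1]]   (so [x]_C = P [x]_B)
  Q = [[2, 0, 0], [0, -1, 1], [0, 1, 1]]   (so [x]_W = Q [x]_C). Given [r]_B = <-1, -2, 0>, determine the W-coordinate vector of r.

<-4, 2, 6>

First [r]_C = P [r]_B = <-2, 2, 4>.
Then [r]_W = Q [r]_C = <-4, 2, 6>.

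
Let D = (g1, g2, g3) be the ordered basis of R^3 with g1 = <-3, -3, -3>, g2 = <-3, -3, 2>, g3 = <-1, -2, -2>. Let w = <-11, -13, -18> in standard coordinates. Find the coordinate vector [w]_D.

Write w = c_1 g1 + ... + c_3 g3 and solve for the c_i.
Solving this 3x3 system gives c = (4, -1, 2).
Check: 4g1 - g2 + 2g3 = <-11, -13, -18>.

<4, -1, 2>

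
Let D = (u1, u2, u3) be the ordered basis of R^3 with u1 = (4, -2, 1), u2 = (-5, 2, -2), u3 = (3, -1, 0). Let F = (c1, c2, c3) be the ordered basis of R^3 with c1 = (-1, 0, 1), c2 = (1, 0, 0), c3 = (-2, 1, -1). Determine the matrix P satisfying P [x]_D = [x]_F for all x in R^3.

[[-1, 0, -1], [-1, -1, 0], [-2, 2, -1]]

Let M have columns uj and N have columns cj. Then for every x, N [x]_F = x = M [x]_D, so P = N^(-1) M.
Since det N = 1, N^(-1) has integer entries; multiplying gives P = [[-1, 0, -1], [-1, -1, 0], [-2, 2, -1]].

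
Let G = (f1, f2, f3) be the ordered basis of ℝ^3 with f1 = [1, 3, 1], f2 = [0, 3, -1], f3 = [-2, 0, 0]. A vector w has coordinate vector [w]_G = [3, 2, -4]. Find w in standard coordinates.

[11, 15, 1]

The coordinates say w = 3f1 + 2f2 - 4f3; adding the scaled basis vectors gives [11, 15, 1].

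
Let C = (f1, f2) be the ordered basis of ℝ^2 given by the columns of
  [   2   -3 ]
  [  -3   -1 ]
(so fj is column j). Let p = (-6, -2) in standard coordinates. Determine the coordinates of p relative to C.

(0, 2)

Write p = c_1 f1 + c_2 f2 and solve for the c_i.
System: 2c_1 - 3c_2 = -6, -3c_1 - c_2 = -2; solving gives c_1 = 0, c_2 = 2.
Check: 0·f1 + 2f2 = (-6, -2).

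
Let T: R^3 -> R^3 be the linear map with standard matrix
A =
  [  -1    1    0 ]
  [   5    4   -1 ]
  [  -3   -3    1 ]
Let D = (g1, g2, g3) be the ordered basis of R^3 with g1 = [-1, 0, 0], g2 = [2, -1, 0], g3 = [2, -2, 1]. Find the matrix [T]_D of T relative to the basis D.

Let P have columns g1, ..., g3. Then [T]_D = P^(-1) A P.
Here det P = 1, so P^(-1) is integer; computing A P first and then P^(-1)(A P) gives [[3, -3, 0], [-1, 0, -3], [3, -3, 1]].

[[3, -3, 0], [-1, 0, -3], [3, -3, 1]]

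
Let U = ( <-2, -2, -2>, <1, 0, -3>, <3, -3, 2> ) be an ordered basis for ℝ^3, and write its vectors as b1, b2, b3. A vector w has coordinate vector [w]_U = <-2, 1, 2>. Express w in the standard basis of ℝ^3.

<11, -2, 5>

The coordinates say w = -2b1 + b2 + 2b3; adding the scaled basis vectors gives <11, -2, 5>.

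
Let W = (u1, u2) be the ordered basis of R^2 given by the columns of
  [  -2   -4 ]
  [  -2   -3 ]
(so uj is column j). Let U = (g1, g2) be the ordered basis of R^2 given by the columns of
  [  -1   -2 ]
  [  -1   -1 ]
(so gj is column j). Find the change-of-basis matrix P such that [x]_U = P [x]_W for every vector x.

[[2, 2], [0, 1]]

Let M have columns uj and N have columns gj. Then for every x, N [x]_U = x = M [x]_W, so P = N^(-1) M.
Since det N = -1, N^(-1) has integer entries; multiplying gives P = [[2, 2], [0, 1]].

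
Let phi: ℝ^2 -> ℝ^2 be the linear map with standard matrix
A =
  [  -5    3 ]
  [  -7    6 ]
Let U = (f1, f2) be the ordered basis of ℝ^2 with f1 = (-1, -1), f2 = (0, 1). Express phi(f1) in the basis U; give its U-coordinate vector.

Compute phi(f1) = A f1 = (2, 1) in standard coordinates.
Then write this in U-coordinates: solve for y in y_1 f1 + y_2 f2 = (2, 1).
This gives y = (-2, -1), which is column 1 of [phi]_U.

(-2, -1)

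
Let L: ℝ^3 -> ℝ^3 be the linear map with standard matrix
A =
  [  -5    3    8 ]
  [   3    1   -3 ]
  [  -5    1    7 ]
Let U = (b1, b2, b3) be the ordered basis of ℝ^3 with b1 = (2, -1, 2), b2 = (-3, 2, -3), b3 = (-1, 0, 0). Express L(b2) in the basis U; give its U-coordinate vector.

(-2, 0, -1)

Column 2 of [L]_U is the U-coordinate vector of L(b2).
In standard coordinates L(b2) = A b2 = (-3, 2, -4).
Converting to U: (-3, 2, -4) = -2b1 + 0·b2 - b3, so the coordinate vector is (-2, 0, -1).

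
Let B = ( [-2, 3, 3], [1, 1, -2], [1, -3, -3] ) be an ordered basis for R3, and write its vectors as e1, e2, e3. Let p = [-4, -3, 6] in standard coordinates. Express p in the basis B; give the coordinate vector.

[1, -3, 1]

Write p = c_1 e1 + ... + c_3 e3 and solve for the c_i.
Row-reducing the augmented matrix [M | p] gives c = (1, -3, 1).
Check: e1 - 3e2 + e3 = [-4, -3, 6].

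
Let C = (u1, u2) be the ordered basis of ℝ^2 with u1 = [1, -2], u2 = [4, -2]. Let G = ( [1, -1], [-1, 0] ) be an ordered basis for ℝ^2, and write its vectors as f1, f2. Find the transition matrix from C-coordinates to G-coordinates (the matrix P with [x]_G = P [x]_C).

[[2, 2], [1, -2]]

Let M have columns uj and N have columns fj. Then for every x, N [x]_G = x = M [x]_C, so P = N^(-1) M.
Since det N = -1, N^(-1) has integer entries; multiplying gives P = [[2, 2], [1, -2]].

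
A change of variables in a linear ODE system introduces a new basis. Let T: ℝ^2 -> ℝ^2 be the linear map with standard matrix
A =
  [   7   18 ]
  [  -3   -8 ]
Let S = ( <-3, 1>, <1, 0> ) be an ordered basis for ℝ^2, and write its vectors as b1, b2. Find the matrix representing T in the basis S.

Let P have columns b1, b2. Then [T]_S = P^(-1) A P.
Here det P = -1, so P^(-1) is integer; computing A P first and then P^(-1)(A P) gives [[1, -3], [0, -2]].

[[1, -3], [0, -2]]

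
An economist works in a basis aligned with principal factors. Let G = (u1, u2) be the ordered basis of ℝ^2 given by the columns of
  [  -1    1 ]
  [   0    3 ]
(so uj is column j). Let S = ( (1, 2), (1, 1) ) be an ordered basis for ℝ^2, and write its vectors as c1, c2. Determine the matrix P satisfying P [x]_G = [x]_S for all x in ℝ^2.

[[1, 2], [-2, -1]]

Let M have columns uj and N have columns cj. Then for every x, N [x]_S = x = M [x]_G, so P = N^(-1) M.
Since det N = -1, N^(-1) has integer entries; multiplying gives P = [[1, 2], [-2, -1]].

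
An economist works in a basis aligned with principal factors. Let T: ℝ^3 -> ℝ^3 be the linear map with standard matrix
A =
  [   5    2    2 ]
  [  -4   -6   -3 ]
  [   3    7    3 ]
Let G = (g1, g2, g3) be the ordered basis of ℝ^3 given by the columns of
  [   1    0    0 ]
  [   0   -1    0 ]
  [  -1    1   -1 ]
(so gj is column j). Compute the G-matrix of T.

[[3, 0, -2], [1, -3, -3], [-2, 1, 2]]

The j-th column of [T]_G is [T(gj)]_G.
T(g1) = A g1 = [3, -1, 0] = 3g1 + g2 - 2g3, so column 1 is [3, 1, -2].
Repeating for g2, g3 and assembling the columns gives [[3, 0, -2], [1, -3, -3], [-2, 1, 2]].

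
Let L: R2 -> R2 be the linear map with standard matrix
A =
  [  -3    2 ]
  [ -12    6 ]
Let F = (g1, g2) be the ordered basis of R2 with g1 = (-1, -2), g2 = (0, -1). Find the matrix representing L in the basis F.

[[1, 2], [-2, 2]]

Let P have columns g1, g2. Then [L]_F = P^(-1) A P.
Here det P = 1, so P^(-1) is integer; computing A P first and then P^(-1)(A P) gives [[1, 2], [-2, 2]].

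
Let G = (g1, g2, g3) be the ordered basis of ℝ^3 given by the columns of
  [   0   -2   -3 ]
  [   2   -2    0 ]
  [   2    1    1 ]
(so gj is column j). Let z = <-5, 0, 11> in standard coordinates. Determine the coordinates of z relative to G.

Write z = c_1 g1 + ... + c_3 g3 and solve for the c_i.
Solving this 3x3 system gives c = (4, 4, -1).
Check: 4g1 + 4g2 - g3 = <-5, 0, 11>.

<4, 4, -1>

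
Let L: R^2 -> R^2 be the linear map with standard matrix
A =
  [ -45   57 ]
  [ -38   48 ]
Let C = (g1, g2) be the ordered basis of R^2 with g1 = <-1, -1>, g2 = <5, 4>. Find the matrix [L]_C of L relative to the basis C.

[[2, 2], [-2, 1]]

With P the matrix whose columns are g1, g2, [L]_C = P^(-1) A P.
Column by column: L(g1) = A g1 = <-12, -10>; its C-coordinates <2, -2> give column 1.
Continuing for each basis vector yields [L]_C = [[2, 2], [-2, 1]].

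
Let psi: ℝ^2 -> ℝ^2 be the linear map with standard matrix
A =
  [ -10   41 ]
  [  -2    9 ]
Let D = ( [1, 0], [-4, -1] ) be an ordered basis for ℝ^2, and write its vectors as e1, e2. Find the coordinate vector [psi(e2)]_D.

Column 2 of [psi]_D is the D-coordinate vector of psi(e2).
In standard coordinates psi(e2) = A e2 = [-1, -1].
Converting to D: [-1, -1] = 3e1 + e2, so the coordinate vector is [3, 1].

[3, 1]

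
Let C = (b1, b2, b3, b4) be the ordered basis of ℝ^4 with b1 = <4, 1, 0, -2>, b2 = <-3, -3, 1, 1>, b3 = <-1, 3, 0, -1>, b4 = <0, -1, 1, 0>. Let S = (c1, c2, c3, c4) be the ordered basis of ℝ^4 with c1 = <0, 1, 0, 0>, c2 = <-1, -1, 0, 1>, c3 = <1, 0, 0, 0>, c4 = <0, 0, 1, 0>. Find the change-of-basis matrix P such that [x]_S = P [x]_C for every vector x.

[[-1, -2, 2, -1], [-2, 1, -1, 0], [2, -2, -2, 0], [0, 1, 0, 1]]

Column j of P is [bj]_S, since P maps C-coordinates to S-coordinates.
Expressing b1 in S: b1 = -c1 - 2c2 + 2c3 + 0·c4, so column 1 of P is <-1, -2, 2, 0>.
Doing the same for each bj gives P = [[-1, -2, 2, -1], [-2, 1, -1, 0], [2, -2, -2, 0], [0, 1, 0, 1]].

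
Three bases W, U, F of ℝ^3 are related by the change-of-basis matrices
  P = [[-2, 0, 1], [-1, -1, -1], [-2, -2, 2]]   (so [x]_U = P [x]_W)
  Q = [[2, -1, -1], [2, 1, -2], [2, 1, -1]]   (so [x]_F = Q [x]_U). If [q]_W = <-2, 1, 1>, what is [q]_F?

<6, 2, 6>

Composing the changes, [q]_F = Q P [q]_W.
Q P = [[-1, 3, 1], [-1, 3, -3], [-3, 1, -1]]; applying this to <-2, 1, 1> gives <6, 2, 6>.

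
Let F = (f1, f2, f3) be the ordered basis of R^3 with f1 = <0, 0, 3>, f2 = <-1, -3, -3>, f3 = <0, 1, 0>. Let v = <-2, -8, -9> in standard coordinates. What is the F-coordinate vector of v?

We seek scalars with c_1 f1 + ... + c_3 f3 = v; equivalently solve M c = v where the columns of M are f1, ..., f3.
Solving this 3x3 system gives c = (-1, 2, -2).
Check: -f1 + 2f2 - 2f3 = <-2, -8, -9>.

<-1, 2, -2>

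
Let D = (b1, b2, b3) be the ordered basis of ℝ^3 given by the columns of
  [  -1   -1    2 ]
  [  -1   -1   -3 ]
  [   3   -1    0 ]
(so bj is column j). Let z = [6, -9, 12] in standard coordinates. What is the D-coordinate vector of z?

[3, -3, 3]

[z]_D is the unique c with M c = z, where M has columns b1, ..., b3.
Row-reducing the augmented matrix [M | z] gives c = (3, -3, 3).
Check: 3b1 - 3b2 + 3b3 = [6, -9, 12].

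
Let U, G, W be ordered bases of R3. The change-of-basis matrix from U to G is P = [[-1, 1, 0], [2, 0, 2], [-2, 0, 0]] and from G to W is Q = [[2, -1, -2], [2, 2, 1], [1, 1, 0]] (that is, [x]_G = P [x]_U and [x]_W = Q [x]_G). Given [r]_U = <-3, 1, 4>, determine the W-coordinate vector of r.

<-6, 18, 6>

First [r]_G = P [r]_U = <4, 2, 6>.
Then [r]_W = Q [r]_G = <-6, 18, 6>.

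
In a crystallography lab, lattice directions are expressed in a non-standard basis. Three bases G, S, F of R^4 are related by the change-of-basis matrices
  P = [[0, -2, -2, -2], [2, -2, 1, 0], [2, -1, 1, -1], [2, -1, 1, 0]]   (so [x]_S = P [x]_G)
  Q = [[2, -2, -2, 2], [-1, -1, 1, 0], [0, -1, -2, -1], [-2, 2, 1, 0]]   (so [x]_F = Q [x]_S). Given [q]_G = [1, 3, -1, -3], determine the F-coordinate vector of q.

[8, 4, 5, -13]

Composing the changes, [q]_F = Q P [q]_G.
Q P = [[-4, 0, -6, -2], [0, 3, 2, 1], [-8, 5, -4, 2], [6, -1, 7, 3]]; applying this to [1, 3, -1, -3] gives [8, 4, 5, -13].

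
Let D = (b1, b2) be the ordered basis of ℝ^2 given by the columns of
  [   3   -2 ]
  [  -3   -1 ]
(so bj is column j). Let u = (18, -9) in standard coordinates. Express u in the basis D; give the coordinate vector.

We seek scalars with c_1 b1 + c_2 b2 = u; equivalently solve M c = u where the columns of M are b1, b2.
System: 3c_1 - 2c_2 = 18, -3c_1 - c_2 = -9; solving gives c_1 = 4, c_2 = -3.
Check: 4b1 - 3b2 = (18, -9).

(4, -3)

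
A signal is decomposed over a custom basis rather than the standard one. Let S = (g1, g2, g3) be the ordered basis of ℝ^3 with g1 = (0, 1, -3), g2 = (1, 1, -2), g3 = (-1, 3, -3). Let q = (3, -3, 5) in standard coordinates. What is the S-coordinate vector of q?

(-2, 2, -1)

We seek scalars with c_1 g1 + ... + c_3 g3 = q; equivalently solve M c = q where the columns of M are g1, ..., g3.
Gaussian elimination on [M | q] yields c = (-2, 2, -1).
Check: -2g1 + 2g2 - g3 = (3, -3, 5).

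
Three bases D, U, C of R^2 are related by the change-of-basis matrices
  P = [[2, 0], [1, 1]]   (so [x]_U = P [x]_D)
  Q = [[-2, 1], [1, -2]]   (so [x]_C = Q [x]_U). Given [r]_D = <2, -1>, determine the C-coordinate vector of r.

First [r]_U = P [r]_D = <4, 1>.
Then [r]_C = Q [r]_U = <-7, 2>.

<-7, 2>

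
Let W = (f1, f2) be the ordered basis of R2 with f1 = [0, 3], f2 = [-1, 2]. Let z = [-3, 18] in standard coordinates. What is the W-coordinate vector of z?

We seek scalars with c_1 f1 + c_2 f2 = z; equivalently solve M c = z where the columns of M are f1, f2.
System: 0c_1 - c_2 = -3, 3c_1 + 2c_2 = 18; solving gives c_1 = 4, c_2 = 3.
Check: 4f1 + 3f2 = [-3, 18].

[4, 3]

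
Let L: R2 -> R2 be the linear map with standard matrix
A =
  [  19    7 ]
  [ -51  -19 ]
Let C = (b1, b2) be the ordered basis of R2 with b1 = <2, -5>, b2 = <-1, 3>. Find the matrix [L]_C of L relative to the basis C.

[[2, 0], [1, -2]]

The j-th column of [L]_C is [L(bj)]_C.
L(b1) = A b1 = <3, -7> = 2b1 + b2, so column 1 is <2, 1>.
Repeating for b2 and assembling the columns gives [[2, 0], [1, -2]].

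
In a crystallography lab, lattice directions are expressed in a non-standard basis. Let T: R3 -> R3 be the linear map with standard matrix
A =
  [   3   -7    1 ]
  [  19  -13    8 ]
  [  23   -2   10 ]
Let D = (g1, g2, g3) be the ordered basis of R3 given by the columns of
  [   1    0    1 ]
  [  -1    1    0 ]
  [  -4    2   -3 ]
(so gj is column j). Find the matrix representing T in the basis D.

With P the matrix whose columns are g1, ..., g3, [T]_D = P^(-1) A P.
Column by column: T(g1) = A g1 = (6, 0, -15); its D-coordinates (3, 3, 3) give column 1.
Continuing for each basis vector yields [T]_D = [[3, -3, 3], [3, 0, -2], [3, -2, -3]].

[[3, -3, 3], [3, 0, -2], [3, -2, -3]]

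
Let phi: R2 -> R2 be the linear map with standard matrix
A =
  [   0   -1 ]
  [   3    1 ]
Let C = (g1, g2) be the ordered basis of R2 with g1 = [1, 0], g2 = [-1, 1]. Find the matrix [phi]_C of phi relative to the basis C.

The j-th column of [phi]_C is [phi(gj)]_C.
phi(g1) = A g1 = [0, 3] = 3g1 + 3g2, so column 1 is [3, 3].
Repeating for g2 and assembling the columns gives [[3, -3], [3, -2]].

[[3, -3], [3, -2]]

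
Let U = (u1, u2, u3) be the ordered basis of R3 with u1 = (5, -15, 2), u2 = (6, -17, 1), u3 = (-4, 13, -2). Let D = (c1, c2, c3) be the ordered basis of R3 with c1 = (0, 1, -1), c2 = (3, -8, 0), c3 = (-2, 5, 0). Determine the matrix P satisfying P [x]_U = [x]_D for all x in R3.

Take x = uj: its U-coordinates are the j-th standard unit vector, so P e_j — column j of P — equals [uj]_D.
u1 = -2c1 + c2 - c3, giving column 1 = (-2, 1, -1); repeating for each j gives P = [[-2, -1, 2], [1, 2, -2], [-1, 0, -1]].

[[-2, -1, 2], [1, 2, -2], [-1, 0, -1]]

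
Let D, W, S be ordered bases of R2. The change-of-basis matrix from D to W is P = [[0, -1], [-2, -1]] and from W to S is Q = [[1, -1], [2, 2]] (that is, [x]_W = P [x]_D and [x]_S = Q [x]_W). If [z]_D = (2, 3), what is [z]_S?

(4, -20)

First [z]_W = P [z]_D = (-3, -7).
Then [z]_S = Q [z]_W = (4, -20).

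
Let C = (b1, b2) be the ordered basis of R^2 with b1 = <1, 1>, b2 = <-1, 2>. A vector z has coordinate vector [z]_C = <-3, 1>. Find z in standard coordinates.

<-4, -1>

By definition z = -3b1 + b2.
Summing componentwise gives <-4, -1>.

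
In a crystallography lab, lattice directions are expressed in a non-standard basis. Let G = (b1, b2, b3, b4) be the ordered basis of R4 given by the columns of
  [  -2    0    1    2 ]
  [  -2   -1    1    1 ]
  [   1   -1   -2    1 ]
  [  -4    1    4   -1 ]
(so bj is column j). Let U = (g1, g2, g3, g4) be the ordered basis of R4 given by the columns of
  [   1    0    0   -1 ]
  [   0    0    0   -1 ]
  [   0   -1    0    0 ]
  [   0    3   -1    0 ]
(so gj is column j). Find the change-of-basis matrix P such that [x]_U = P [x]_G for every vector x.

Let M have columns bj and N have columns gj. Then for every x, N [x]_U = x = M [x]_G, so P = N^(-1) M.
Since det N = -1, N^(-1) has integer entries; multiplying gives P = [[0, 1, 0, 1], [-1, 1, 2, -1], [1, 2, 2, -2], [2, 1, -1, -1]].

[[0, 1, 0, 1], [-1, 1, 2, -1], [1, 2, 2, -2], [2, 1, -1, -1]]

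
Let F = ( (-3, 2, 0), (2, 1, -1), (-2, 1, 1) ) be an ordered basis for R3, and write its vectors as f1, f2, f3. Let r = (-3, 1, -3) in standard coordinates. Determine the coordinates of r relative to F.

(3, -1, -4)

[r]_F is the unique c with M c = r, where M has columns f1, ..., f3.
Row-reducing the augmented matrix [M | r] gives c = (3, -1, -4).
Check: 3f1 - f2 - 4f3 = (-3, 1, -3).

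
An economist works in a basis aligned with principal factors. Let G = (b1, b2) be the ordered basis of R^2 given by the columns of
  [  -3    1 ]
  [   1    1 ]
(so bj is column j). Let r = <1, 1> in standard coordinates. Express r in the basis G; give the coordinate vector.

[r]_G is the unique c with M c = r, where M has columns b1, b2.
System: -3c_1 + c_2 = 1, c_1 + c_2 = 1; solving gives c_1 = 0, c_2 = 1.
Check: 0·b1 + b2 = <1, 1>.

<0, 1>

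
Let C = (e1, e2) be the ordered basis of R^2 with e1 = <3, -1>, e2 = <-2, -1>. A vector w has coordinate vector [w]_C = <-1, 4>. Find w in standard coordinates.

<-11, -3>

w = M [w]_C, where M has columns e1, e2.
Carrying out the matrix-vector product, w = <-11, -3>.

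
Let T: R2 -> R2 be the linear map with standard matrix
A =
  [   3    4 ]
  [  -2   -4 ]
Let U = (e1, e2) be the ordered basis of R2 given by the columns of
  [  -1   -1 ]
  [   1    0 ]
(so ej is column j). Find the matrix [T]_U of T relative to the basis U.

[[-2, 2], [1, 1]]

The j-th column of [T]_U is [T(ej)]_U.
T(e1) = A e1 = <1, -2> = -2e1 + e2, so column 1 is <-2, 1>.
Repeating for e2 and assembling the columns gives [[-2, 2], [1, 1]].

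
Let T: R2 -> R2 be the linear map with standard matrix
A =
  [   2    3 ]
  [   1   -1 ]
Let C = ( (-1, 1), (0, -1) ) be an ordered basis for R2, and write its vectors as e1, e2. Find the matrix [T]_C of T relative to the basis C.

With P the matrix whose columns are e1, e2, [T]_C = P^(-1) A P.
Column by column: T(e1) = A e1 = (1, -2); its C-coordinates (-1, 1) give column 1.
Continuing for each basis vector yields [T]_C = [[-1, 3], [1, 2]].

[[-1, 3], [1, 2]]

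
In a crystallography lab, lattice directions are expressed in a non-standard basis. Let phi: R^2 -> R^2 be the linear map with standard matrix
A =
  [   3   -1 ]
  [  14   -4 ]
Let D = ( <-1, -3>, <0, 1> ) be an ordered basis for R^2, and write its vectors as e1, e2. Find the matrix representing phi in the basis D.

[[0, 1], [-2, -1]]

The j-th column of [phi]_D is [phi(ej)]_D.
phi(e1) = A e1 = <0, -2> = 0·e1 - 2e2, so column 1 is <0, -2>.
Repeating for e2 and assembling the columns gives [[0, 1], [-2, -1]].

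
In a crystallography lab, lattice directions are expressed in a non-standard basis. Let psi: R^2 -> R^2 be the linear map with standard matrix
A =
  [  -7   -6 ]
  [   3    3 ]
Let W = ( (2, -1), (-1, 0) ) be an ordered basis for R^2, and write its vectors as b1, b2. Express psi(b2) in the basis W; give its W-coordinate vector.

Compute psi(b2) = A b2 = (7, -3) in standard coordinates.
Then write this in W-coordinates: solve for y in y_1 b1 + y_2 b2 = (7, -3).
This gives y = (3, -1), which is column 2 of [psi]_W.

(3, -1)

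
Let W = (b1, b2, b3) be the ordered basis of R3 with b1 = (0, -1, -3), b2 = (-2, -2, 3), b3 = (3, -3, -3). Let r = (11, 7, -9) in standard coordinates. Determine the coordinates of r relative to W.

(-2, -4, 1)

We seek scalars with c_1 b1 + ... + c_3 b3 = r; equivalently solve M c = r where the columns of M are b1, ..., b3.
Solving this 3x3 system gives c = (-2, -4, 1).
Check: -2b1 - 4b2 + b3 = (11, 7, -9).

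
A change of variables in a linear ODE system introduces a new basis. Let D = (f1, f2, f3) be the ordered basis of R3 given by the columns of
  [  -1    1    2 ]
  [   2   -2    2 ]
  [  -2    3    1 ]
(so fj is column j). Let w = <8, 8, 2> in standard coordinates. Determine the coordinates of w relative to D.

[w]_D is the unique c with M c = w, where M has columns f1, ..., f3.
Row-reducing the augmented matrix [M | w] gives c = (-2, -2, 4).
Check: -2f1 - 2f2 + 4f3 = <8, 8, 2>.

<-2, -2, 4>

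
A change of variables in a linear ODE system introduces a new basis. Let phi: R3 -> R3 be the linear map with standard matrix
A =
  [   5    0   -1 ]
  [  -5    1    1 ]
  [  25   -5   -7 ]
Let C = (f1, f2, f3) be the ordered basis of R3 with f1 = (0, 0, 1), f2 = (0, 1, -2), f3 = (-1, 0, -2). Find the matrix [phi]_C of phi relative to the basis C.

With P the matrix whose columns are f1, ..., f3, [phi]_C = P^(-1) A P.
Column by column: phi(f1) = A f1 = (-1, 1, -7); its C-coordinates (-3, 1, 1) give column 1.
Continuing for each basis vector yields [phi]_C = [[-3, 3, 1], [1, -1, 3], [1, -2, 3]].

[[-3, 3, 1], [1, -1, 3], [1, -2, 3]]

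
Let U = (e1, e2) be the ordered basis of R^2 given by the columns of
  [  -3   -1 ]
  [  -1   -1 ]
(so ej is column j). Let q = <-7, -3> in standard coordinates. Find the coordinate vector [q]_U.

We seek scalars with c_1 e1 + c_2 e2 = q; equivalently solve M c = q where the columns of M are e1, e2.
System: -3c_1 - c_2 = -7, -c_1 - c_2 = -3; solving gives c_1 = 2, c_2 = 1.
Check: 2e1 + e2 = <-7, -3>.

<2, 1>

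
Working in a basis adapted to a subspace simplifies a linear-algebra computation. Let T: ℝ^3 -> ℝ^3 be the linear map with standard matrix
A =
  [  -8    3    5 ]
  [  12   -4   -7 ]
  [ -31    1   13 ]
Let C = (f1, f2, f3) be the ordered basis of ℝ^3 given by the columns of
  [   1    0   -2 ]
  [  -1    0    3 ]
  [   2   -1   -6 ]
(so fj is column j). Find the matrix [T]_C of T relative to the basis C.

Let P have columns f1, ..., f3. Then [T]_C = P^(-1) A P.
Here det P = 1, so P^(-1) is integer; computing A P first and then P^(-1)(A P) gives [[1, -1, -3], [2, -1, 1], [1, 2, 1]].

[[1, -1, -3], [2, -1, 1], [1, 2, 1]]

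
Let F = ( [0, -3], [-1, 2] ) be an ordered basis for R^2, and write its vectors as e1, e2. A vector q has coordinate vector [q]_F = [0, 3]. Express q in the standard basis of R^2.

By definition q = 0·e1 + 3e2.
Summing componentwise gives [-3, 6].

[-3, 6]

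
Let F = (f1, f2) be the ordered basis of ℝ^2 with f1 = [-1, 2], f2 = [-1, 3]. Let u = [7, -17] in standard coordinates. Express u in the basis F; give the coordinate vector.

We seek scalars with c_1 f1 + c_2 f2 = u; equivalently solve M c = u where the columns of M are f1, f2.
System: -c_1 - c_2 = 7, 2c_1 + 3c_2 = -17; solving gives c_1 = -4, c_2 = -3.
Check: -4f1 - 3f2 = [7, -17].

[-4, -3]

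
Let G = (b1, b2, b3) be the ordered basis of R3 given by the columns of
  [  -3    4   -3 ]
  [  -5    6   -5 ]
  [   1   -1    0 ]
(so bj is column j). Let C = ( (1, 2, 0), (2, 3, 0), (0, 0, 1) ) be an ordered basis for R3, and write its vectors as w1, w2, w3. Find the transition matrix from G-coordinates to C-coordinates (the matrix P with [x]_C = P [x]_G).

Let M have columns bj and N have columns wj. Then for every x, N [x]_C = x = M [x]_G, so P = N^(-1) M.
Since det N = -1, N^(-1) has integer entries; multiplying gives P = [[-1, 0, -1], [-1, 2, -1], [1, -1, 0]].

[[-1, 0, -1], [-1, 2, -1], [1, -1, 0]]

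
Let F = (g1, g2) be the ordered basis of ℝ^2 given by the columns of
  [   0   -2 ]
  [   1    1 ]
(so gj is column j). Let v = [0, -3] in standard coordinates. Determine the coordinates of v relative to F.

[-3, 0]

We seek scalars with c_1 g1 + c_2 g2 = v; equivalently solve M c = v where the columns of M are g1, g2.
System: 0c_1 - 2c_2 = 0, c_1 + c_2 = -3; solving gives c_1 = -3, c_2 = 0.
Check: -3g1 + 0·g2 = [0, -3].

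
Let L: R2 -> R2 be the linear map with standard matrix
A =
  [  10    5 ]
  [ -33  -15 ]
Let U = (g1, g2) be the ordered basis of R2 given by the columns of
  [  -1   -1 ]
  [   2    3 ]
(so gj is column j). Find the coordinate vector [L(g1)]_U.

[-3, 3]

Compute L(g1) = A g1 = [0, 3] in standard coordinates.
Then write this in U-coordinates: solve for y in y_1 g1 + y_2 g2 = [0, 3].
This gives y = [-3, 3], which is column 1 of [L]_U.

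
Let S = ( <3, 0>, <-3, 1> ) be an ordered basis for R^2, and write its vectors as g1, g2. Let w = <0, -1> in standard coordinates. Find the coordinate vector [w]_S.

[w]_S is the unique c with M c = w, where M has columns g1, g2.
System: 3c_1 - 3c_2 = 0, 0c_1 + c_2 = -1; solving gives c_1 = -1, c_2 = -1.
Check: -g1 - g2 = <0, -1>.

<-1, -1>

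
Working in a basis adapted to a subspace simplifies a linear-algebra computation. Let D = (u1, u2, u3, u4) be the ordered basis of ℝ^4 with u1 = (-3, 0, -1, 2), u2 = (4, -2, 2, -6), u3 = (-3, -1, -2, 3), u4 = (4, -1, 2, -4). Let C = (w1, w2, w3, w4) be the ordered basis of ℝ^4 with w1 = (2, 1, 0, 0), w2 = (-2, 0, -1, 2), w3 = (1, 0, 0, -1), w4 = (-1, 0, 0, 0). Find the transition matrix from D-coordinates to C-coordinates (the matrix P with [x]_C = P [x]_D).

Let M have columns uj and N have columns wj. Then for every x, N [x]_C = x = M [x]_D, so P = N^(-1) M.
Since det N = 1, N^(-1) has integer entries; multiplying gives P = [[0, -2, -1, -1], [1, -2, 2, -2], [0, 2, 1, 0], [1, -2, -2, -2]].

[[0, -2, -1, -1], [1, -2, 2, -2], [0, 2, 1, 0], [1, -2, -2, -2]]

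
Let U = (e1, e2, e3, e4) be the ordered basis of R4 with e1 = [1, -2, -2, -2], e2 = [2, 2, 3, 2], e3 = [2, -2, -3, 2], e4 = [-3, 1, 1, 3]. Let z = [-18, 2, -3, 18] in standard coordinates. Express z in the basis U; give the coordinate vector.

We seek scalars with c_1 e1 + ... + c_4 e4 = z; equivalently solve M c = z where the columns of M are e1, ..., e4.
Row-reducing the augmented matrix [M | z] gives c = (-4, -3, 2, 4).
Check: -4e1 - 3e2 + 2e3 + 4e4 = [-18, 2, -3, 18].

[-4, -3, 2, 4]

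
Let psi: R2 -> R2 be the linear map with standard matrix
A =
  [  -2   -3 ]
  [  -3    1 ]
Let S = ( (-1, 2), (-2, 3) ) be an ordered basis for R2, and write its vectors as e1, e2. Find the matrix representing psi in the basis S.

Let P have columns e1, e2. Then [psi]_S = P^(-1) A P.
Here det P = 1, so P^(-1) is integer; computing A P first and then P^(-1)(A P) gives [[-2, 3], [3, 1]].

[[-2, 3], [3, 1]]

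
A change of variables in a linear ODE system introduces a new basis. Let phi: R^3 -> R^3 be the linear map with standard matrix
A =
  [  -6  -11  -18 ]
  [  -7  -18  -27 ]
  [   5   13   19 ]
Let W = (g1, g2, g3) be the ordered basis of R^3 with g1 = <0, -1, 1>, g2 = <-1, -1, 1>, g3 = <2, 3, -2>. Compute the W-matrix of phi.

With P the matrix whose columns are g1, ..., g3, [phi]_W = P^(-1) A P.
Column by column: phi(g1) = A g1 = <-7, -9, 6>; its W-coordinates <-1, 1, -3> give column 1.
Continuing for each basis vector yields [phi]_W = [[-1, 0, 2], [1, -1, 3], [-3, -1, -3]].

[[-1, 0, 2], [1, -1, 3], [-3, -1, -3]]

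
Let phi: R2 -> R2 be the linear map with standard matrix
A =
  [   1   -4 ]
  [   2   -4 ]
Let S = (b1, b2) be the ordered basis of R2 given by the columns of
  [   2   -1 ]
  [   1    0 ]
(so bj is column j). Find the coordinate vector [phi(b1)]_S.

Column 1 of [phi]_S is the S-coordinate vector of phi(b1).
In standard coordinates phi(b1) = A b1 = <-2, 0>.
Converting to S: <-2, 0> = 0·b1 + 2b2, so the coordinate vector is <0, 2>.

<0, 2>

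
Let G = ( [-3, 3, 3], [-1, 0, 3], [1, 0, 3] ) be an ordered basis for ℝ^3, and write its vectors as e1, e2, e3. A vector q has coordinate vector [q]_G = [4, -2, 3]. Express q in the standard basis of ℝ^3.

By definition q = 4e1 - 2e2 + 3e3.
Summing componentwise gives [-7, 12, 15].

[-7, 12, 15]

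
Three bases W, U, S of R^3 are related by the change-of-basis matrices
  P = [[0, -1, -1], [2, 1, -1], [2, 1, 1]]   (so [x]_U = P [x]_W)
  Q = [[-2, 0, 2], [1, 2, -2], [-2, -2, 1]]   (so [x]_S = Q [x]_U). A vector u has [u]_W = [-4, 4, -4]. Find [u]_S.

[-16, 16, -8]

First [u]_U = P [u]_W = [0, 0, -8].
Then [u]_S = Q [u]_U = [-16, 16, -8].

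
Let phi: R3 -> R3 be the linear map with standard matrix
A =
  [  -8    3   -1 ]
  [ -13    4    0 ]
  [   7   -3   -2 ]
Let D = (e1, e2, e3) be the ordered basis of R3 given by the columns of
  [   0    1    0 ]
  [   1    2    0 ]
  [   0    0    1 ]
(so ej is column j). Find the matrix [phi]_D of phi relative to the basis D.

With P the matrix whose columns are e1, ..., e3, [phi]_D = P^(-1) A P.
Column by column: phi(e1) = A e1 = (3, 4, -3); its D-coordinates (-2, 3, -3) give column 1.
Continuing for each basis vector yields [phi]_D = [[-2, -1, 2], [3, -2, -1], [-3, 1, -2]].

[[-2, -1, 2], [3, -2, -1], [-3, 1, -2]]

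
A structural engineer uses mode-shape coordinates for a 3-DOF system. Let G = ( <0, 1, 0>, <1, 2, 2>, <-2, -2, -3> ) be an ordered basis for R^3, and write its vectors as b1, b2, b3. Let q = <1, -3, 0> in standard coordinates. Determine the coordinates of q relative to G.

<-1, -3, -2>

We seek scalars with c_1 b1 + ... + c_3 b3 = q; equivalently solve M c = q where the columns of M are b1, ..., b3.
Solving this 3x3 system gives c = (-1, -3, -2).
Check: -b1 - 3b2 - 2b3 = <1, -3, 0>.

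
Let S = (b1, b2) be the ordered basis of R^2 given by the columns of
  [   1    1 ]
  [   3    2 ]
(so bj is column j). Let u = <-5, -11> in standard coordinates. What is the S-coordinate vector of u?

<-1, -4>

We seek scalars with c_1 b1 + c_2 b2 = u; equivalently solve M c = u where the columns of M are b1, b2.
System: c_1 + c_2 = -5, 3c_1 + 2c_2 = -11; solving gives c_1 = -1, c_2 = -4.
Check: -b1 - 4b2 = <-5, -11>.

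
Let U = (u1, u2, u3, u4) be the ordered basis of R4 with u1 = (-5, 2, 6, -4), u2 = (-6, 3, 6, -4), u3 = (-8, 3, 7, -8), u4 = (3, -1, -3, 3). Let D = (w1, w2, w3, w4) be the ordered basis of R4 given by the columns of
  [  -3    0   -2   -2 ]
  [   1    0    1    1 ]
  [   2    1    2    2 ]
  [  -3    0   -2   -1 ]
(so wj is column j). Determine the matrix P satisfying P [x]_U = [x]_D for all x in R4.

Take x = uj: its U-coordinates are the j-th standard unit vector, so P e_j — column j of P — equals [uj]_D.
u1 = w1 + 2w2 + 0·w3 + w4, giving column 1 = (1, 2, 0, 1); repeating for each j gives P = [[1, 0, 2, -1], [2, 0, 1, -1], [0, 1, 1, 0], [1, 2, 0, 0]].

[[1, 0, 2, -1], [2, 0, 1, -1], [0, 1, 1, 0], [1, 2, 0, 0]]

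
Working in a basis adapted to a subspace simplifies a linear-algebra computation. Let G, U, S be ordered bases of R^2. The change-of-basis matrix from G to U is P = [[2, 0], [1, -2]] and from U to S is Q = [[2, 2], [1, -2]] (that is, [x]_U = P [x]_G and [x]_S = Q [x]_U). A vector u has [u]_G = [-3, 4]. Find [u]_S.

Composing the changes, [u]_S = Q P [u]_G.
Q P = [[6, -4], [0, 4]]; applying this to [-3, 4] gives [-34, 16].

[-34, 16]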